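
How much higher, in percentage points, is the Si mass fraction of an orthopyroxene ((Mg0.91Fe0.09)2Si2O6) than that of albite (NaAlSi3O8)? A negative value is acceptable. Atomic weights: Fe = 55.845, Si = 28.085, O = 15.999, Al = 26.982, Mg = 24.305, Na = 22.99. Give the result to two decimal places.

-4.92 percentage points

First mineral: 56.170 g Si in 206.451 g formula = 27.21 wt% Si.
Second mineral: 84.255 g Si in 262.219 g formula = 32.13 wt% Si.
27.21% − 32.13% gives a difference of -4.92 percentage points.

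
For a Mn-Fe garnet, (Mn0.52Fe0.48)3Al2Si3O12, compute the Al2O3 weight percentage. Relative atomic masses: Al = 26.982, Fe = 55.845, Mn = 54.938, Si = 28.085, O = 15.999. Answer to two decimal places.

20.54 wt%

Formula mass = 496.327 g/mol.
2 Al → 1.0000 mol Al2O3 per formula unit; M(Al2O3) = 101.961, so Al2O3 mass = 101.961 g.
101.961/496.327 × 100 = 20.54 wt%.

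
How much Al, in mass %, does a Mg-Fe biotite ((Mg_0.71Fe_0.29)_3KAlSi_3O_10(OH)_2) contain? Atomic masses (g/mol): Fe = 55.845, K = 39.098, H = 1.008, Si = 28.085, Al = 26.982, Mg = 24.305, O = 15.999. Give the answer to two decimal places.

Formula mass = 2.13*24.305 + 0.87*55.845 + 1*39.098 + 1*26.982 + 3*28.085 + 12*15.999 + 2*1.008 = 444.694 g/mol, of which 26.982 g is Al.
So Al makes up 26.982/444.694 = 0.0607 of the mass, i.e. 6.07%.

6.07 mass %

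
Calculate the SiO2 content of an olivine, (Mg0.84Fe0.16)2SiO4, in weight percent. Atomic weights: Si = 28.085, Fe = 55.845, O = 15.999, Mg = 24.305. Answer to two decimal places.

Formula mass = 150.784 g/mol.
1 Si → 1.0000 mol SiO2 per formula unit; M(SiO2) = 60.083, so SiO2 mass = 60.083 g.
60.083/150.784 × 100 = 39.85 wt%.

39.85 wt%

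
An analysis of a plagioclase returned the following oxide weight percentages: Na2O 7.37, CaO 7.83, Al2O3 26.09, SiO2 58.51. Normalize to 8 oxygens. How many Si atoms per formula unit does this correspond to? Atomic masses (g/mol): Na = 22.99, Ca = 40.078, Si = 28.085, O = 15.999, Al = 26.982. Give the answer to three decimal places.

2.620 Si apfu

Na2O (M=61.979): mol = 0.11891; Na = 0.23782, O = 0.11891.
CaO (M=56.077): mol = 0.13963; Ca = 0.13963, O = 0.13963.
Al2O3 (M=101.961): mol = 0.25588; Al = 0.51176, O = 0.76764.
SiO2 (M=60.083): mol = 0.97382; Si = 0.97382, O = 1.94764.
ΣO = 2.97382; factor = 8/ΣO = 2.69014.
Si apfu = 0.97382 × 2.69014 = 2.620.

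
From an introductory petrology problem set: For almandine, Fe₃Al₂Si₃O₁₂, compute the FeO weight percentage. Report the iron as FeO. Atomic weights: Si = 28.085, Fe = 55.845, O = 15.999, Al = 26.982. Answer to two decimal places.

43.30 wt%

Molar mass of Fe₃Al₂Si₃O₁₂ = 3*55.845 + 2*26.982 + 3*28.085 + 12*15.999 = 497.742 g/mol.
Each formula unit contains 3 Fe, equivalent to 3/1 = 3.0000 mol FeO.
M(FeO) = 1×55.845 + 1×15.999 = 71.844 g/mol.
Mass of FeO per formula unit = 3.0000 × 71.844 = 215.532 g.
FeO wt% = 215.532 / 497.742 × 100 = 43.30%.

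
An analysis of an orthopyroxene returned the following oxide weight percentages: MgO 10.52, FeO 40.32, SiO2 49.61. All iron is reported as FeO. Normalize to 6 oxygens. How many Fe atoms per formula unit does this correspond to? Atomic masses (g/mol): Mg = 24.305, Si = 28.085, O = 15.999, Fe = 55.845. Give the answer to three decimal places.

1.361 Fe apfu

MgO: 10.52/40.304 = 0.26102 mol → 0.26102 mol Mg, 0.26102 mol O.
FeO: 40.32/71.844 = 0.56122 mol → 0.56122 mol Fe, 0.56122 mol O.
SiO2: 49.61/60.083 = 0.82569 mol → 0.82569 mol Si, 1.65138 mol O.
Total oxygen = 2.47362 mol. Normalization factor = 6/2.47362 = 2.42559.
Fe per 6 O = 0.56122 × 2.42559 = 1.361.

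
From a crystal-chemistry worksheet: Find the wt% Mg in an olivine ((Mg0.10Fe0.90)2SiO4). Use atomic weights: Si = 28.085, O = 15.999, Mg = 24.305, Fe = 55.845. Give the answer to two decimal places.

M((Mg0.10Fe0.90)2SiO4) = 197.463 g/mol.
Mg contributes 0.20 × 24.305 = 4.861 g per mole.
4.861/197.463 = 0.0246 → 2.46%.

2.46 mass %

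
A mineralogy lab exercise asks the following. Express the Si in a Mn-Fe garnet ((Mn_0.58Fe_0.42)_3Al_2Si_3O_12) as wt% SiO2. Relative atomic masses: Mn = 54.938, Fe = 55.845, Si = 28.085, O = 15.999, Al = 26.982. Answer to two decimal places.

36.33 wt%

M((Mn_0.58Fe_0.42)_3Al_2Si_3O_12) = 496.164 g/mol; M(SiO2) = 60.083 g/mol.
Moles SiO2 per formula unit = 3 Si ÷ 1 = 3.0000.
SiO2 fraction = (3.0000 × 60.083) / 496.164 = 180.249/496.164 = 0.3633.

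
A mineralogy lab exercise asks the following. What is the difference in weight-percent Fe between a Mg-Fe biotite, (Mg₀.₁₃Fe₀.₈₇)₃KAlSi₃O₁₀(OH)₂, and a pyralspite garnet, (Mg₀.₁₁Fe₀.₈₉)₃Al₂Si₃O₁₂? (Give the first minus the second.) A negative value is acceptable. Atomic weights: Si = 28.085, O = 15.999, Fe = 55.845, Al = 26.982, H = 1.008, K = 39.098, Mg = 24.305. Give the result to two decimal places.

Fe in (Mg₀.₁₃Fe₀.₈₇)₃KAlSi₃O₁₀(OH)₂: molar mass 499.573 g/mol; 2.61×55.845 = 145.755 g → 29.18 wt%.
Fe in (Mg₀.₁₁Fe₀.₈₉)₃Al₂Si₃O₁₂: molar mass 487.334 g/mol; 2.67×55.845 = 149.106 g → 30.60 wt%.
Difference = 29.18 − 30.60 = -1.42 percentage points.

-1.42 percentage points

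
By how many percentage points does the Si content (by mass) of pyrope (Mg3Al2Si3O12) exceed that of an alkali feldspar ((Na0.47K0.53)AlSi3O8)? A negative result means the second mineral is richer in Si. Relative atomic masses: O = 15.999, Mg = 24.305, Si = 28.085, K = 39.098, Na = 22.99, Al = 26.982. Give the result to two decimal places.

M(Mg3Al2Si3O12) = 403.122 g/mol, so wt% Si = 84.255/403.122 × 100 = 20.90%.
M((Na0.47K0.53)AlSi3O8) = 270.756 g/mol, so wt% Si = 84.255/270.756 × 100 = 31.12%.
20.90 − 31.12 = -10.22 pp.

-10.22 percentage points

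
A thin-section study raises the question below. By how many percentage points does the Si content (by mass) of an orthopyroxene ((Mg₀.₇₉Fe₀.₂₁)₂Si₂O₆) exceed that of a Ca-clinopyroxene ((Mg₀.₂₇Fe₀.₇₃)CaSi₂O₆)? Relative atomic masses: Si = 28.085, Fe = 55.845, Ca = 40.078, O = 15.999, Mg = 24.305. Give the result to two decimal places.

M((Mg₀.₇₉Fe₀.₂₁)₂Si₂O₆) = 214.021 g/mol, so wt% Si = 56.170/214.021 × 100 = 26.25%.
M((Mg₀.₂₇Fe₀.₇₃)CaSi₂O₆) = 239.571 g/mol, so wt% Si = 56.170/239.571 × 100 = 23.45%.
26.25 − 23.45 = 2.80 pp.

2.80 percentage points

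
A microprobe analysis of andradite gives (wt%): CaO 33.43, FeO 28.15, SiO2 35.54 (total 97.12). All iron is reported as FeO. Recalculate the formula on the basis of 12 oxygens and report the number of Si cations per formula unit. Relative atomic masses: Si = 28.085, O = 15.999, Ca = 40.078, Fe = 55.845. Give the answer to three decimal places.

3.270 Si apfu

CaO (M=56.077): mol = 0.59614; Ca = 0.59614, O = 0.59614.
FeO (M=71.844): mol = 0.39182; Fe = 0.39182, O = 0.39182.
SiO2 (M=60.083): mol = 0.59152; Si = 0.59152, O = 1.18304.
ΣO = 2.17100; factor = 12/ΣO = 5.52741.
Si apfu = 0.59152 × 5.52741 = 3.270.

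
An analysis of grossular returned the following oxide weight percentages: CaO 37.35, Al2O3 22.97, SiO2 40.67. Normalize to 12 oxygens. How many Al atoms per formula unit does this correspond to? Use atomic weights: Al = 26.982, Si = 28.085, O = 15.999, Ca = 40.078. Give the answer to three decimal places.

CaO (M=56.077): mol = 0.66605; Ca = 0.66605, O = 0.66605.
Al2O3 (M=101.961): mol = 0.22528; Al = 0.45056, O = 0.67584.
SiO2 (M=60.083): mol = 0.67690; Si = 0.67690, O = 1.35380.
ΣO = 2.69569; factor = 12/ΣO = 4.45155.
Al apfu = 0.45056 × 4.45155 = 2.006.

2.006 Al apfu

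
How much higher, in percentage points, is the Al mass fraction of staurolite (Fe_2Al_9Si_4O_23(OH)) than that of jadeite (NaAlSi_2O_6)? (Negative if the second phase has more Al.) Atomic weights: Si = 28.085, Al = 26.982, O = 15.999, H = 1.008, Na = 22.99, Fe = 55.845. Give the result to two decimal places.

15.16 percentage points

Al in Fe_2Al_9Si_4O_23(OH): molar mass 851.852 g/mol; 9×26.982 = 242.838 g → 28.51 wt%.
Al in NaAlSi_2O_6: molar mass 202.136 g/mol; 1×26.982 = 26.982 g → 13.35 wt%.
Difference = 28.51 − 13.35 = 15.16 percentage points.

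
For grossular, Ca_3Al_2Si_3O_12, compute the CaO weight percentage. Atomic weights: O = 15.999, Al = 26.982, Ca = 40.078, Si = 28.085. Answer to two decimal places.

Molar mass of Ca_3Al_2Si_3O_12 = 3×40.078 + 2×26.982 + 3×28.085 + 12×15.999 = 450.441 g/mol.
Each formula unit contains 3 Ca, equivalent to 3/1 = 3.0000 mol CaO.
M(CaO) = 1×40.078 + 1×15.999 = 56.077 g/mol.
Mass of CaO per formula unit = 3.0000 × 56.077 = 168.231 g.
CaO wt% = 168.231 / 450.441 × 100 = 37.35%.

37.35 wt%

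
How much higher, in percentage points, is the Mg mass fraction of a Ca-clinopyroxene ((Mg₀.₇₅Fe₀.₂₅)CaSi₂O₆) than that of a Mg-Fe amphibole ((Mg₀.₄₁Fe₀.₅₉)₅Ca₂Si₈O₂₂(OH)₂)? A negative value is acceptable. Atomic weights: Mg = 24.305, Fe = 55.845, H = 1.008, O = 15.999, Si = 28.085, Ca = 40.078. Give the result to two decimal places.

2.62 percentage points

Mg in (Mg₀.₇₅Fe₀.₂₅)CaSi₂O₆: molar mass 224.432 g/mol; 0.75×24.305 = 18.229 g → 8.12 wt%.
Mg in (Mg₀.₄₁Fe₀.₅₉)₅Ca₂Si₈O₂₂(OH)₂: molar mass 905.396 g/mol; 2.05×24.305 = 49.825 g → 5.50 wt%.
Difference = 8.12 − 5.50 = 2.62 percentage points.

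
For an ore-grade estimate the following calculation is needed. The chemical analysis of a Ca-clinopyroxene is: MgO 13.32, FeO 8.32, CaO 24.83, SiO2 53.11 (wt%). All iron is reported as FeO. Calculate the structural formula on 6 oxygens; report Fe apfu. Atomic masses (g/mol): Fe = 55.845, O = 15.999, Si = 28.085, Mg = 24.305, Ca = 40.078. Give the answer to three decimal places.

0.262 Fe apfu

MgO: 13.32/40.304 = 0.33049 mol → 0.33049 mol Mg, 0.33049 mol O.
FeO: 8.32/71.844 = 0.11581 mol → 0.11581 mol Fe, 0.11581 mol O.
CaO: 24.83/56.077 = 0.44278 mol → 0.44278 mol Ca, 0.44278 mol O.
SiO2: 53.11/60.083 = 0.88394 mol → 0.88394 mol Si, 1.76788 mol O.
Total oxygen = 2.65696 mol. Normalization factor = 6/2.65696 = 2.25822.
Fe per 6 O = 0.11581 × 2.25822 = 0.262.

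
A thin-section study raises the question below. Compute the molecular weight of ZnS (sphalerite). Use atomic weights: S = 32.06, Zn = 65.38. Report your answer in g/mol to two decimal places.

97.44 g/mol

The formula mass is the sum 1×65.38 + 1×32.06.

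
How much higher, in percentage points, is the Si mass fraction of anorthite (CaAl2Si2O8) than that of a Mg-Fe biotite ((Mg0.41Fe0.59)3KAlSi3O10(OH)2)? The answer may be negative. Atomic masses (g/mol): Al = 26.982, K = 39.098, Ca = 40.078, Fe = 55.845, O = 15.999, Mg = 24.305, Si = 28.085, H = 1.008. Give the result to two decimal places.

2.38 percentage points

M(CaAl2Si2O8) = 278.204 g/mol, so wt% Si = 56.170/278.204 × 100 = 20.19%.
M((Mg0.41Fe0.59)3KAlSi3O10(OH)2) = 473.080 g/mol, so wt% Si = 84.255/473.080 × 100 = 17.81%.
20.19 − 17.81 = 2.38 pp.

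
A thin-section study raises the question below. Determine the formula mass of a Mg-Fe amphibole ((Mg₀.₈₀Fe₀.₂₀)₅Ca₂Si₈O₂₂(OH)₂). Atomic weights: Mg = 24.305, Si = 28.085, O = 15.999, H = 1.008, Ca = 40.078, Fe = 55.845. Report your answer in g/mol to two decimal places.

843.89 g/mol

Mg: 4 × 24.305 = 97.2200
Fe: 1 × 55.845 = 55.8450
Ca: 2 × 40.078 = 80.1560
Si: 8 × 28.085 = 224.6800
O: 24 × 15.999 = 383.9760
H: 2 × 1.008 = 2.0160
Summing the contributions gives the formula mass.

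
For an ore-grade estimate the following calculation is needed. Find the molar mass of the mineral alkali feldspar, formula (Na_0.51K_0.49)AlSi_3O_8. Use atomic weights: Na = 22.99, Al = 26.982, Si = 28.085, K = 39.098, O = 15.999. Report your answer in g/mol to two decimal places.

M = 0.51(22.99) + 0.49(39.098) + 1(26.982) + 3(28.085) + 8(15.999)

270.11 g/mol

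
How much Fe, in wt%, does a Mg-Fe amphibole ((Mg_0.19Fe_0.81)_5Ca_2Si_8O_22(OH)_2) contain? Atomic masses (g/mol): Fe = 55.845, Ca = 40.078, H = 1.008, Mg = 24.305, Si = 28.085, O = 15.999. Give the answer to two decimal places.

Formula mass = 0.95·24.305 + 4.05·55.845 + 2·40.078 + 8·28.085 + 24·15.999 + 2·1.008 = 940.090 g/mol, of which 226.172 g is Fe.
So Fe makes up 226.172/940.090 = 0.2406 of the mass, i.e. 24.06%.

24.06 wt%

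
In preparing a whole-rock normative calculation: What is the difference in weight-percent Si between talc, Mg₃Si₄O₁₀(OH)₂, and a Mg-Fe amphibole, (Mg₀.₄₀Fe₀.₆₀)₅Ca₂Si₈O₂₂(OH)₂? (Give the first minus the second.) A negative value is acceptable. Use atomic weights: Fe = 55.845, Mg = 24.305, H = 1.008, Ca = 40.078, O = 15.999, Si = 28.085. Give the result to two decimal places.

M(Mg₃Si₄O₁₀(OH)₂) = 379.259 g/mol, so wt% Si = 112.340/379.259 × 100 = 29.62%.
M((Mg₀.₄₀Fe₀.₆₀)₅Ca₂Si₈O₂₂(OH)₂) = 906.973 g/mol, so wt% Si = 224.680/906.973 × 100 = 24.77%.
29.62 − 24.77 = 4.85 pp.

4.85 percentage points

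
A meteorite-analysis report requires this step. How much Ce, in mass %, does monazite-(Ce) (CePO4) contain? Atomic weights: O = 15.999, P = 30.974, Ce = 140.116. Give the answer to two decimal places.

Formula mass = 1·140.116 + 1·30.974 + 4·15.999 = 235.086 g/mol, of which 140.116 g is Ce.
So Ce makes up 140.116/235.086 = 0.5960 of the mass, i.e. 59.60%.

59.60 mass %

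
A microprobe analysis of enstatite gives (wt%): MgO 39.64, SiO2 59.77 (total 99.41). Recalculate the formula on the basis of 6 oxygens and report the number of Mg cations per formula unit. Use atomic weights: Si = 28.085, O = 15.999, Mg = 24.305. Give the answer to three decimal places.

1.985 Mg apfu

MgO: 39.64/40.304 = 0.98353 mol → 0.98353 mol Mg, 0.98353 mol O.
SiO2: 59.77/60.083 = 0.99479 mol → 0.99479 mol Si, 1.98958 mol O.
Total oxygen = 2.97311 mol. Normalization factor = 6/2.97311 = 2.01809.
Mg per 6 O = 0.98353 × 2.01809 = 1.985.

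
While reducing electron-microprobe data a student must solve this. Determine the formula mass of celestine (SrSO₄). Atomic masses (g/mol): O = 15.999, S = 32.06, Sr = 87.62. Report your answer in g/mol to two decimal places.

183.68 g/mol

M = 1*87.62 + 1*32.06 + 4*15.999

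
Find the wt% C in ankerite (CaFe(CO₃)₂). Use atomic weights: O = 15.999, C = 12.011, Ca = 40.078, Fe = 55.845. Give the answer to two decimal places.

11.12 weight percent

M(CaFe(CO₃)₂) = 215.939 g/mol.
C contributes 2 × 12.011 = 24.022 g per mole.
24.022/215.939 = 0.1112 → 11.12%.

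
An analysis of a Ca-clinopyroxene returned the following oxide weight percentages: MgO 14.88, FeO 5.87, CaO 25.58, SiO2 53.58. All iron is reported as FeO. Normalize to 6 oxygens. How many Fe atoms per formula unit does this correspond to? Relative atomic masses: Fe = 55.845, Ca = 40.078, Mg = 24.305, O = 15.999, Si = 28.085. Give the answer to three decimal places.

MgO (M=40.304): mol = 0.36919; Mg = 0.36919, O = 0.36919.
FeO (M=71.844): mol = 0.08170; Fe = 0.08170, O = 0.08170.
CaO (M=56.077): mol = 0.45616; Ca = 0.45616, O = 0.45616.
SiO2 (M=60.083): mol = 0.89177; Si = 0.89177, O = 1.78354.
ΣO = 2.69059; factor = 6/ΣO = 2.22999.
Fe apfu = 0.08170 × 2.22999 = 0.182.

0.182 Fe apfu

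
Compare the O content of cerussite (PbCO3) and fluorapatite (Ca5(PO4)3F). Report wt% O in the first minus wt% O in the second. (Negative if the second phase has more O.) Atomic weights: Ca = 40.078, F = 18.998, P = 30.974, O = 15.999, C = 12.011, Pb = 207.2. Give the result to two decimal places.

-20.11 percentage points

O in PbCO3: molar mass 267.208 g/mol; 3×15.999 = 47.997 g → 17.96 wt%.
O in Ca5(PO4)3F: molar mass 504.298 g/mol; 12×15.999 = 191.988 g → 38.07 wt%.
Difference = 17.96 − 38.07 = -20.11 percentage points.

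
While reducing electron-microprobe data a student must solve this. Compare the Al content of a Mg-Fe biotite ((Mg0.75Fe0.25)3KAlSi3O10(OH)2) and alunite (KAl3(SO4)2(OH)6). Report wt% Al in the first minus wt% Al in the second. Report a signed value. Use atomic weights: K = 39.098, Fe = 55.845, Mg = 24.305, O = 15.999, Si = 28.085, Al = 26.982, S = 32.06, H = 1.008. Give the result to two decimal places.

-13.42 percentage points

Al in (Mg0.75Fe0.25)3KAlSi3O10(OH)2: molar mass 440.909 g/mol; 1×26.982 = 26.982 g → 6.12 wt%.
Al in KAl3(SO4)2(OH)6: molar mass 414.198 g/mol; 3×26.982 = 80.946 g → 19.54 wt%.
Difference = 6.12 − 19.54 = -13.42 percentage points.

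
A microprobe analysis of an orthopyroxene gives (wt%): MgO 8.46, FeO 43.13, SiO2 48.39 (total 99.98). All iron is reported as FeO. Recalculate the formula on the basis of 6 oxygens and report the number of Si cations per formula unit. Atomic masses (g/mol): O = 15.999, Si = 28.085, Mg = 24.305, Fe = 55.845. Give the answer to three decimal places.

1.996 Si apfu

8.46 wt% MgO ÷ 40.304 g/mol = 0.20990 mol, giving 0.20990 Mg and 0.20990 O.
43.13 wt% FeO ÷ 71.844 g/mol = 0.60033 mol, giving 0.60033 Fe and 0.60033 O.
48.39 wt% SiO2 ÷ 60.083 g/mol = 0.80539 mol, giving 0.80539 Si and 1.61078 O.
Oxygen sums to 2.42101; scaling by 6/2.42101 = 2.47830 puts the formula on 6 O.
Si: 0.80539 × 2.47830 = 1.996 atoms per formula unit.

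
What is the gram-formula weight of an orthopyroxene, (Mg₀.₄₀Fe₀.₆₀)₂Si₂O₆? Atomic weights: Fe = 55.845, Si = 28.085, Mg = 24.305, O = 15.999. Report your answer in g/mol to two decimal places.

Mg: 0.80 × 24.305 = 19.4440
Fe: 1.20 × 55.845 = 67.0140
Si: 2 × 28.085 = 56.1700
O: 6 × 15.999 = 95.9940
Summing the contributions gives the formula mass.

238.62 g/mol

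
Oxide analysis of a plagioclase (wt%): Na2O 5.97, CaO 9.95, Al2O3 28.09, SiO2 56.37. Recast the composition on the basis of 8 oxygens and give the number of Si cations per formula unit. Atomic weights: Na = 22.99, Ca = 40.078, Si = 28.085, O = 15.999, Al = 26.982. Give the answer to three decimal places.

2.521 Si apfu

Na2O (M=61.979): mol = 0.09632; Na = 0.19264, O = 0.09632.
CaO (M=56.077): mol = 0.17743; Ca = 0.17743, O = 0.17743.
Al2O3 (M=101.961): mol = 0.27550; Al = 0.55100, O = 0.82650.
SiO2 (M=60.083): mol = 0.93820; Si = 0.93820, O = 1.87640.
ΣO = 2.97665; factor = 8/ΣO = 2.68759.
Si apfu = 0.93820 × 2.68759 = 2.521.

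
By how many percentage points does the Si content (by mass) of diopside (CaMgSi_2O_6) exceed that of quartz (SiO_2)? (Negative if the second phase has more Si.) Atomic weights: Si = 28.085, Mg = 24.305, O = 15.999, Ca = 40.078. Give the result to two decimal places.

First mineral: 56.170 g Si in 216.547 g formula = 25.94 wt% Si.
Second mineral: 28.085 g Si in 60.083 g formula = 46.74 wt% Si.
25.94% − 46.74% gives a difference of -20.80 percentage points.

-20.80 percentage points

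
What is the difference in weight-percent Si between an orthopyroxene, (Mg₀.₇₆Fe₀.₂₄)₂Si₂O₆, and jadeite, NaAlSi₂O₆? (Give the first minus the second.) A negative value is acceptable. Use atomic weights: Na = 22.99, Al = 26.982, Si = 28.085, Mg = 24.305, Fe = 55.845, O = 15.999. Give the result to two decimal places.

First mineral: 56.170 g Si in 215.913 g formula = 26.02 wt% Si.
Second mineral: 56.170 g Si in 202.136 g formula = 27.79 wt% Si.
26.02% − 27.79% gives a difference of -1.77 percentage points.

-1.77 percentage points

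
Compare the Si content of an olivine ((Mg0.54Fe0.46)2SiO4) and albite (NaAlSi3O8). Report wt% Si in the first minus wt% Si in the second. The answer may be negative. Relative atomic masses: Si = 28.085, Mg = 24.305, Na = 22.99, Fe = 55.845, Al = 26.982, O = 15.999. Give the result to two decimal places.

-15.58 percentage points

First mineral: 28.085 g Si in 169.708 g formula = 16.55 wt% Si.
Second mineral: 84.255 g Si in 262.219 g formula = 32.13 wt% Si.
16.55% − 32.13% gives a difference of -15.58 percentage points.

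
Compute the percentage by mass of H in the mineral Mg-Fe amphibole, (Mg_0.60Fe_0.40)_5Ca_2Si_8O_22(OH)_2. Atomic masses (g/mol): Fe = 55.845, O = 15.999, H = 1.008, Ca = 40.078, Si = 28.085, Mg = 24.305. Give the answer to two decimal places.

M((Mg_0.60Fe_0.40)_5Ca_2Si_8O_22(OH)_2) = 875.433 g/mol.
H contributes 2 × 1.008 = 2.016 g per mole.
2.016/875.433 = 0.0023 → 0.23%.

0.23 mass %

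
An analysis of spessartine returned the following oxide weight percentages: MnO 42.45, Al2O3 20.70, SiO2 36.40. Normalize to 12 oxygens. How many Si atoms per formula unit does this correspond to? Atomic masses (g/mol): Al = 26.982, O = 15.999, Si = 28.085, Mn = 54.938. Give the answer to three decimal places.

3.005 Si apfu

MnO (M=70.937): mol = 0.59842; Mn = 0.59842, O = 0.59842.
Al2O3 (M=101.961): mol = 0.20302; Al = 0.40604, O = 0.60906.
SiO2 (M=60.083): mol = 0.60583; Si = 0.60583, O = 1.21166.
ΣO = 2.41914; factor = 12/ΣO = 4.96044.
Si apfu = 0.60583 × 4.96044 = 3.005.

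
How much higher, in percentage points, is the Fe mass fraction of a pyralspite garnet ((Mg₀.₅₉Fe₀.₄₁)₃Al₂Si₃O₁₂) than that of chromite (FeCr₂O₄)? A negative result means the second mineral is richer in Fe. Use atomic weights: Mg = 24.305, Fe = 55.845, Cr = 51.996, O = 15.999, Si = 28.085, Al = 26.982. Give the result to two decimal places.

-9.41 percentage points

Fe in (Mg₀.₅₉Fe₀.₄₁)₃Al₂Si₃O₁₂: molar mass 441.916 g/mol; 1.23×55.845 = 68.689 g → 15.54 wt%.
Fe in FeCr₂O₄: molar mass 223.833 g/mol; 1×55.845 = 55.845 g → 24.95 wt%.
Difference = 15.54 − 24.95 = -9.41 percentage points.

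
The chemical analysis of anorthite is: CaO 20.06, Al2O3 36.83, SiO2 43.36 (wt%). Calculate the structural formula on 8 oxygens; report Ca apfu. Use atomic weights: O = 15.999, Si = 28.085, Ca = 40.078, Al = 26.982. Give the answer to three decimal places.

CaO: 20.06/56.077 = 0.35772 mol → 0.35772 mol Ca, 0.35772 mol O.
Al2O3: 36.83/101.961 = 0.36122 mol → 0.72244 mol Al, 1.08366 mol O.
SiO2: 43.36/60.083 = 0.72167 mol → 0.72167 mol Si, 1.44334 mol O.
Total oxygen = 2.88472 mol. Normalization factor = 8/2.88472 = 2.77323.
Ca per 8 O = 0.35772 × 2.77323 = 0.992.

0.992 Ca apfu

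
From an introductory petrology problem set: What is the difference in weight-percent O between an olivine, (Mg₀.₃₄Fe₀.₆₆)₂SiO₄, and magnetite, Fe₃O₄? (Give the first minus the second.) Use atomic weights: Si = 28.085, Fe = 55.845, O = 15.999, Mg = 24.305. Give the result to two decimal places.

M((Mg₀.₃₄Fe₀.₆₆)₂SiO₄) = 182.324 g/mol, so wt% O = 63.996/182.324 × 100 = 35.10%.
M(Fe₃O₄) = 231.531 g/mol, so wt% O = 63.996/231.531 × 100 = 27.64%.
35.10 − 27.64 = 7.46 pp.

7.46 percentage points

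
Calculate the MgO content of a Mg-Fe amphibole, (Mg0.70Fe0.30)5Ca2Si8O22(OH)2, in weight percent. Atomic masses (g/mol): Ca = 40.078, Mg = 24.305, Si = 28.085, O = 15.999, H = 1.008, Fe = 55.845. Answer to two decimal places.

M((Mg0.70Fe0.30)5Ca2Si8O22(OH)2) = 859.663 g/mol; M(MgO) = 40.304 g/mol.
Moles MgO per formula unit = 3.50 Mg ÷ 1 = 3.5000.
MgO fraction = (3.5000 × 40.304) / 859.663 = 141.064/859.663 = 0.1641.

16.41 wt%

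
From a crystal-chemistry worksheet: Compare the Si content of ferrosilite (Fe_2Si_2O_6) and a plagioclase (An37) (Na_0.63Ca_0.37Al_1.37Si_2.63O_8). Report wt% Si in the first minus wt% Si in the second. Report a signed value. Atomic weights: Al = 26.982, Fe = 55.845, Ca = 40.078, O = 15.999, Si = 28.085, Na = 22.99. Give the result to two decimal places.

Si in Fe_2Si_2O_6: molar mass 263.854 g/mol; 2×28.085 = 56.170 g → 21.29 wt%.
Si in Na_0.63Ca_0.37Al_1.37Si_2.63O_8: molar mass 268.133 g/mol; 2.63×28.085 = 73.864 g → 27.55 wt%.
Difference = 21.29 − 27.55 = -6.26 percentage points.

-6.26 percentage points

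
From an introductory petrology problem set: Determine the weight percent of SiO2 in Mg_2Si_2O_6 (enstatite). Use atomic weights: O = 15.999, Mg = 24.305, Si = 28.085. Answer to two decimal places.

59.85 wt%

Molar mass of Mg_2Si_2O_6 = 2×24.305 + 2×28.085 + 6×15.999 = 200.774 g/mol.
Each formula unit contains 2 Si, equivalent to 2/1 = 2.0000 mol SiO2.
M(SiO2) = 1×28.085 + 2×15.999 = 60.083 g/mol.
Mass of SiO2 per formula unit = 2.0000 × 60.083 = 120.166 g.
SiO2 wt% = 120.166 / 200.774 × 100 = 59.85%.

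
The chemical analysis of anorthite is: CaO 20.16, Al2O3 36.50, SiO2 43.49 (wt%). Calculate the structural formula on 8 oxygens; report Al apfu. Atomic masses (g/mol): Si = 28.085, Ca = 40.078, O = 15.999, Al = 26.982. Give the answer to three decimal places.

CaO (M=56.077): mol = 0.35951; Ca = 0.35951, O = 0.35951.
Al2O3 (M=101.961): mol = 0.35798; Al = 0.71596, O = 1.07394.
SiO2 (M=60.083): mol = 0.72383; Si = 0.72383, O = 1.44766.
ΣO = 2.88111; factor = 8/ΣO = 2.77671.
Al apfu = 0.71596 × 2.77671 = 1.988.

1.988 Al apfu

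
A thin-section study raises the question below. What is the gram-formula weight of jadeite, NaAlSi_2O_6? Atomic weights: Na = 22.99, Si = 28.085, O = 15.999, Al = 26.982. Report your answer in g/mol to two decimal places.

202.14 g/mol

Na: 1 × 22.99 = 22.9900
Al: 1 × 26.982 = 26.9820
Si: 2 × 28.085 = 56.1700
O: 6 × 15.999 = 95.9940
Summing the contributions gives the formula mass.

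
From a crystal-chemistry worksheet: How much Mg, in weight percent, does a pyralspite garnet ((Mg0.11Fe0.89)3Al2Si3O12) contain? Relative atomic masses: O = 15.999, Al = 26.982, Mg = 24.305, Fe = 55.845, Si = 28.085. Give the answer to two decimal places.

1.65 weight percent

Molar mass of (Mg0.11Fe0.89)3Al2Si3O12: 0.33×24.305 + 2.67×55.845 + 2×26.982 + 3×28.085 + 12×15.999 = 487.334 g/mol.
Mass of Mg per formula unit: 0.33 × 24.305 = 8.021 g.
Weight fraction Mg = 8.021 / 487.334 = 0.0165.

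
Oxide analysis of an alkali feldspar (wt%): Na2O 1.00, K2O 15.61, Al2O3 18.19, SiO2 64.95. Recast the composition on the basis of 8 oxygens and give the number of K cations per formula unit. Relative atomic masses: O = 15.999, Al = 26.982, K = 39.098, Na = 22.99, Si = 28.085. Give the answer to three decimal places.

Na2O (M=61.979): mol = 0.01613; Na = 0.03226, O = 0.01613.
K2O (M=94.195): mol = 0.16572; K = 0.33144, O = 0.16572.
Al2O3 (M=101.961): mol = 0.17840; Al = 0.35680, O = 0.53520.
SiO2 (M=60.083): mol = 1.08100; Si = 1.08100, O = 2.16200.
ΣO = 2.87905; factor = 8/ΣO = 2.77869.
K apfu = 0.33144 × 2.77869 = 0.921.

0.921 K apfu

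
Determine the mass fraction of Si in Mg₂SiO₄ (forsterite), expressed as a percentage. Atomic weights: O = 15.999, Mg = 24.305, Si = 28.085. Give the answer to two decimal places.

Formula mass = 2·24.305 + 1·28.085 + 4·15.999 = 140.691 g/mol, of which 28.085 g is Si.
So Si makes up 28.085/140.691 = 0.1996 of the mass, i.e. 19.96%.

19.96 weight percent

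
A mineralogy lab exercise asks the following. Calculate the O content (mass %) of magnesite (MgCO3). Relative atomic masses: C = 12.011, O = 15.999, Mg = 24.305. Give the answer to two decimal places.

M(MgCO3) = 84.313 g/mol.
O contributes 3 × 15.999 = 47.997 g per mole.
47.997/84.313 = 0.5693 → 56.93%.

56.93 mass %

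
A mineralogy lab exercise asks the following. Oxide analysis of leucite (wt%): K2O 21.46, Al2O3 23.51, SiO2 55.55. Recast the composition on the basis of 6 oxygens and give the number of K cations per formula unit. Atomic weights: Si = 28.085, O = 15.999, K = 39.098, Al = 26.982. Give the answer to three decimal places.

0.987 K apfu

K2O: 21.46/94.195 = 0.22783 mol → 0.45566 mol K, 0.22783 mol O.
Al2O3: 23.51/101.961 = 0.23058 mol → 0.46116 mol Al, 0.69174 mol O.
SiO2: 55.55/60.083 = 0.92455 mol → 0.92455 mol Si, 1.84910 mol O.
Total oxygen = 2.76867 mol. Normalization factor = 6/2.76867 = 2.16711.
K per 6 O = 0.45566 × 2.16711 = 0.987.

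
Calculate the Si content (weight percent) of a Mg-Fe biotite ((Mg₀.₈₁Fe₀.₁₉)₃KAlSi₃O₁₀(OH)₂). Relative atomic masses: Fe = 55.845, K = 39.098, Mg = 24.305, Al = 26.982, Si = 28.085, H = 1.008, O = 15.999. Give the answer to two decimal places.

19.36 weight percent

Formula mass = 2.43*24.305 + 0.57*55.845 + 1*39.098 + 1*26.982 + 3*28.085 + 12*15.999 + 2*1.008 = 435.232 g/mol, of which 84.255 g is Si.
So Si makes up 84.255/435.232 = 0.1936 of the mass, i.e. 19.36%.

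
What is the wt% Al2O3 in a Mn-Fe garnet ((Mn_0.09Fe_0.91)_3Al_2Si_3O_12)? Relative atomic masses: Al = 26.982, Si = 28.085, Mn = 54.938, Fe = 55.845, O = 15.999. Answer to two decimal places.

Molar mass of (Mn_0.09Fe_0.91)_3Al_2Si_3O_12 = 0.27×54.938 + 2.73×55.845 + 2×26.982 + 3×28.085 + 12×15.999 = 497.497 g/mol.
Each formula unit contains 2 Al, equivalent to 2/2 = 1.0000 mol Al2O3.
M(Al2O3) = 2×26.982 + 3×15.999 = 101.961 g/mol.
Mass of Al2O3 per formula unit = 1.0000 × 101.961 = 101.961 g.
Al2O3 wt% = 101.961 / 497.497 × 100 = 20.49%.

20.49 wt%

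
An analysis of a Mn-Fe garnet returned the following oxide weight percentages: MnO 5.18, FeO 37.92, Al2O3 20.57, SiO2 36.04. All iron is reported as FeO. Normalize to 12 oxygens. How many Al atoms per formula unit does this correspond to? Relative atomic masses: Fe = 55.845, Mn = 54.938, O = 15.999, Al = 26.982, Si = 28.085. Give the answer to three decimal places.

2.013 Al apfu

MnO: 5.18/70.937 = 0.07302 mol → 0.07302 mol Mn, 0.07302 mol O.
FeO: 37.92/71.844 = 0.52781 mol → 0.52781 mol Fe, 0.52781 mol O.
Al2O3: 20.57/101.961 = 0.20174 mol → 0.40348 mol Al, 0.60522 mol O.
SiO2: 36.04/60.083 = 0.59984 mol → 0.59984 mol Si, 1.19968 mol O.
Total oxygen = 2.40573 mol. Normalization factor = 12/2.40573 = 4.98809.
Al per 12 O = 0.40348 × 4.98809 = 2.013.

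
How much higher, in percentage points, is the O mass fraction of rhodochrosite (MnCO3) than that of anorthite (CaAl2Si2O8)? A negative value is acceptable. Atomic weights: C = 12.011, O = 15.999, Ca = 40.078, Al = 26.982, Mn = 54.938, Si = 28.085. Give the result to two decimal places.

-4.25 percentage points

First mineral: 47.997 g O in 114.946 g formula = 41.76 wt% O.
Second mineral: 127.992 g O in 278.204 g formula = 46.01 wt% O.
41.76% − 46.01% gives a difference of -4.25 percentage points.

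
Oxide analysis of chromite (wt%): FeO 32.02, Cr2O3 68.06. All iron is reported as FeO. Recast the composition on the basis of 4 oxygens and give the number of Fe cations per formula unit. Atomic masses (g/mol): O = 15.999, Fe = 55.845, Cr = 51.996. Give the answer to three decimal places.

FeO: 32.02/71.844 = 0.44569 mol → 0.44569 mol Fe, 0.44569 mol O.
Cr2O3: 68.06/151.989 = 0.44780 mol → 0.89560 mol Cr, 1.34340 mol O.
Total oxygen = 1.78909 mol. Normalization factor = 4/1.78909 = 2.23577.
Fe per 4 O = 0.44569 × 2.23577 = 0.996.

0.996 Fe apfu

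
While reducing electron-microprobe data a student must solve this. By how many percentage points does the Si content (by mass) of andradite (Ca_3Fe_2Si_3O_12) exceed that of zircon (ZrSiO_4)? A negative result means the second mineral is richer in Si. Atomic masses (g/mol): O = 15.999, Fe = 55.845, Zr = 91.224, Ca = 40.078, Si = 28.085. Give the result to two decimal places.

M(Ca_3Fe_2Si_3O_12) = 508.167 g/mol, so wt% Si = 84.255/508.167 × 100 = 16.58%.
M(ZrSiO_4) = 183.305 g/mol, so wt% Si = 28.085/183.305 × 100 = 15.32%.
16.58 − 15.32 = 1.26 pp.

1.26 percentage points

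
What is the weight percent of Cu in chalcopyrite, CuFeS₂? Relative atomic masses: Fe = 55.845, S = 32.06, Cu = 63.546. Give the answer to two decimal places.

34.63 weight percent

Molar mass of CuFeS₂: 1*63.546 + 1*55.845 + 2*32.06 = 183.511 g/mol.
Mass of Cu per formula unit: 1 × 63.546 = 63.546 g.
Weight fraction Cu = 63.546 / 183.511 = 0.3463.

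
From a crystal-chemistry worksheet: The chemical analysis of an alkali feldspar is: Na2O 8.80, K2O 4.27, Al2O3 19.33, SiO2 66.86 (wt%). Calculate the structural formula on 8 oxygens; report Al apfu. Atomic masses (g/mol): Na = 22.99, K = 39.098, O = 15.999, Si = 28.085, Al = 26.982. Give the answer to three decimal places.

Na2O (M=61.979): mol = 0.14198; Na = 0.28396, O = 0.14198.
K2O (M=94.195): mol = 0.04533; K = 0.09066, O = 0.04533.
Al2O3 (M=101.961): mol = 0.18958; Al = 0.37916, O = 0.56874.
SiO2 (M=60.083): mol = 1.11279; Si = 1.11279, O = 2.22558.
ΣO = 2.98163; factor = 8/ΣO = 2.68310.
Al apfu = 0.37916 × 2.68310 = 1.017.

1.017 Al apfu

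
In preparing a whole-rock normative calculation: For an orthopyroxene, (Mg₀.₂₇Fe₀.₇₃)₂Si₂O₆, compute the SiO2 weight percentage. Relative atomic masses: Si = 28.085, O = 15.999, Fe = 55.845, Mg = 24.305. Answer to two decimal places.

48.69 wt%

Molar mass of (Mg₀.₂₇Fe₀.₇₃)₂Si₂O₆ = 0.54*24.305 + 1.46*55.845 + 2*28.085 + 6*15.999 = 246.822 g/mol.
Each formula unit contains 2 Si, equivalent to 2/1 = 2.0000 mol SiO2.
M(SiO2) = 1×28.085 + 2×15.999 = 60.083 g/mol.
Mass of SiO2 per formula unit = 2.0000 × 60.083 = 120.166 g.
SiO2 wt% = 120.166 / 246.822 × 100 = 48.69%.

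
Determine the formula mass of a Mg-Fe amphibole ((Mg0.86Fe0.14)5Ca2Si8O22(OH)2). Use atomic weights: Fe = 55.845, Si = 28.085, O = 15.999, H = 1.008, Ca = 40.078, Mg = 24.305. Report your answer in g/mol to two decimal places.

834.43 g/mol

M = 4.30×24.305 + 0.70×55.845 + 2×40.078 + 8×28.085 + 24×15.999 + 2×1.008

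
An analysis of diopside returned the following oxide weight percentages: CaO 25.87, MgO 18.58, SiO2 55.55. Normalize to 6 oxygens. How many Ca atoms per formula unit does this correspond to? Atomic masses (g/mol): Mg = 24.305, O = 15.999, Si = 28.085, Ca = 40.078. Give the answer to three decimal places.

CaO (M=56.077): mol = 0.46133; Ca = 0.46133, O = 0.46133.
MgO (M=40.304): mol = 0.46100; Mg = 0.46100, O = 0.46100.
SiO2 (M=60.083): mol = 0.92455; Si = 0.92455, O = 1.84910.
ΣO = 2.77143; factor = 6/ΣO = 2.16495.
Ca apfu = 0.46133 × 2.16495 = 0.999.

0.999 Ca apfu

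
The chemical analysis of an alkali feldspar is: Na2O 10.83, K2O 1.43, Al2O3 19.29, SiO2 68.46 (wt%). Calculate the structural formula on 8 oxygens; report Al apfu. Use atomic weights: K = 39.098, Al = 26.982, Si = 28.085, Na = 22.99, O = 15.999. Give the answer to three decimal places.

Na2O (M=61.979): mol = 0.17474; Na = 0.34948, O = 0.17474.
K2O (M=94.195): mol = 0.01518; K = 0.03036, O = 0.01518.
Al2O3 (M=101.961): mol = 0.18919; Al = 0.37838, O = 0.56757.
SiO2 (M=60.083): mol = 1.13942; Si = 1.13942, O = 2.27884.
ΣO = 3.03633; factor = 8/ΣO = 2.63476.
Al apfu = 0.37838 × 2.63476 = 0.997.

0.997 Al apfu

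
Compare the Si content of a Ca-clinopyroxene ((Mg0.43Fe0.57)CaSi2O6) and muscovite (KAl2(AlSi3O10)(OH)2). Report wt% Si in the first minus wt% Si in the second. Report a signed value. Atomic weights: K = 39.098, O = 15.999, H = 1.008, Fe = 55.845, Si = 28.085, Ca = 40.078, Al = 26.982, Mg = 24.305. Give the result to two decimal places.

2.80 percentage points

M((Mg0.43Fe0.57)CaSi2O6) = 234.525 g/mol, so wt% Si = 56.170/234.525 × 100 = 23.95%.
M(KAl2(AlSi3O10)(OH)2) = 398.303 g/mol, so wt% Si = 84.255/398.303 × 100 = 21.15%.
23.95 − 21.15 = 2.80 pp.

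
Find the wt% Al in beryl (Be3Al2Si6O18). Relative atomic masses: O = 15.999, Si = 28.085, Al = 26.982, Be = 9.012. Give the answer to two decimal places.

M(Be3Al2Si6O18) = 537.492 g/mol.
Al contributes 2 × 26.982 = 53.964 g per mole.
53.964/537.492 = 0.1004 → 10.04%.

10.04 wt%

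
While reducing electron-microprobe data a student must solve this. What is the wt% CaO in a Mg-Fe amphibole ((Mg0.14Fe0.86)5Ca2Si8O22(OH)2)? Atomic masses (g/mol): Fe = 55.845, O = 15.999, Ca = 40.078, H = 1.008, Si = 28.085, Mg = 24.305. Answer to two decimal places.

11.83 wt%

Formula mass = 947.975 g/mol.
2 Ca → 2.0000 mol CaO per formula unit; M(CaO) = 56.077, so CaO mass = 112.154 g.
112.154/947.975 × 100 = 11.83 wt%.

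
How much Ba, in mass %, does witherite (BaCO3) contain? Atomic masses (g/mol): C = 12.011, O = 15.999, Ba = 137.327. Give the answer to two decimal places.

69.59 mass %

Formula mass = 1*137.327 + 1*12.011 + 3*15.999 = 197.335 g/mol, of which 137.327 g is Ba.
So Ba makes up 137.327/197.335 = 0.6959 of the mass, i.e. 69.59%.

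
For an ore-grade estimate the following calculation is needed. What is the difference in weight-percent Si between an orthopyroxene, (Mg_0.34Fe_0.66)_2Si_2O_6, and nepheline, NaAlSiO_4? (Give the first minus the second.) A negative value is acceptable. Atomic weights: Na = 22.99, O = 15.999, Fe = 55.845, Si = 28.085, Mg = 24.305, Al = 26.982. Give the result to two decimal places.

3.40 percentage points

M((Mg_0.34Fe_0.66)_2Si_2O_6) = 242.407 g/mol, so wt% Si = 56.170/242.407 × 100 = 23.17%.
M(NaAlSiO_4) = 142.053 g/mol, so wt% Si = 28.085/142.053 × 100 = 19.77%.
23.17 − 19.77 = 3.40 pp.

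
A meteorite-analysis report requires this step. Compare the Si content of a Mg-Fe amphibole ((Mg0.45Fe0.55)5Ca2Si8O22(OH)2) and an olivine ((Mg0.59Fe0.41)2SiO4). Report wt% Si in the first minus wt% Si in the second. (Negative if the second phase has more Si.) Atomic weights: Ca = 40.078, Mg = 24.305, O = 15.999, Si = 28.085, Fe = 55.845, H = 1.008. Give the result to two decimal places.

8.13 percentage points

First mineral: 224.680 g Si in 899.088 g formula = 24.99 wt% Si.
Second mineral: 28.085 g Si in 166.554 g formula = 16.86 wt% Si.
24.99% − 16.86% gives a difference of 8.13 percentage points.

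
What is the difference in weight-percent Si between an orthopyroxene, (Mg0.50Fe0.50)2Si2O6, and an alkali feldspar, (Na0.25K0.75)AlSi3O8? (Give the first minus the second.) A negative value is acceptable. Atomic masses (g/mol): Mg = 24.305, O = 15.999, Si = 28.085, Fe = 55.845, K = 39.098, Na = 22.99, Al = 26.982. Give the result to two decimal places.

First mineral: 56.170 g Si in 232.314 g formula = 24.18 wt% Si.
Second mineral: 84.255 g Si in 274.300 g formula = 30.72 wt% Si.
24.18% − 30.72% gives a difference of -6.54 percentage points.

-6.54 percentage points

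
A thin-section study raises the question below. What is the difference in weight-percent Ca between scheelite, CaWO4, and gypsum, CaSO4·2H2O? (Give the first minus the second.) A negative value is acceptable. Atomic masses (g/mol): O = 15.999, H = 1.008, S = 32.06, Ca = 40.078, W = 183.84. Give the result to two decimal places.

-9.36 percentage points

M(CaWO4) = 287.914 g/mol, so wt% Ca = 40.078/287.914 × 100 = 13.92%.
M(CaSO4·2H2O) = 172.164 g/mol, so wt% Ca = 40.078/172.164 × 100 = 23.28%.
13.92 − 23.28 = -9.36 pp.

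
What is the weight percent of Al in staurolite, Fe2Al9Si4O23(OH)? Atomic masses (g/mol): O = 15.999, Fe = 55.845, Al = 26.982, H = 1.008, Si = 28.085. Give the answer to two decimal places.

28.51 mass %

Formula mass = 2×55.845 + 9×26.982 + 4×28.085 + 24×15.999 + 1×1.008 = 851.852 g/mol, of which 242.838 g is Al.
So Al makes up 242.838/851.852 = 0.2851 of the mass, i.e. 28.51%.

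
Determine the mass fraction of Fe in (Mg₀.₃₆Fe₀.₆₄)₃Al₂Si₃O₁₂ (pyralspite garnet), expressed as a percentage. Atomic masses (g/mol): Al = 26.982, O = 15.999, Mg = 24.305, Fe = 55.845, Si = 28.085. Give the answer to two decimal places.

Molar mass of (Mg₀.₃₆Fe₀.₆₄)₃Al₂Si₃O₁₂: 1.08×24.305 + 1.92×55.845 + 2×26.982 + 3×28.085 + 12×15.999 = 463.679 g/mol.
Mass of Fe per formula unit: 1.92 × 55.845 = 107.222 g.
Weight fraction Fe = 107.222 / 463.679 = 0.2312.

23.12 mass %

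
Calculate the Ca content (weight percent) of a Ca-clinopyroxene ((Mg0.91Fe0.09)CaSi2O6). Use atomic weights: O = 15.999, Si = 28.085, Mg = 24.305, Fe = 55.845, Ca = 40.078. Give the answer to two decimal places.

M((Mg0.91Fe0.09)CaSi2O6) = 219.386 g/mol.
Ca contributes 1 × 40.078 = 40.078 g per mole.
40.078/219.386 = 0.1827 → 18.27%.

18.27 weight percent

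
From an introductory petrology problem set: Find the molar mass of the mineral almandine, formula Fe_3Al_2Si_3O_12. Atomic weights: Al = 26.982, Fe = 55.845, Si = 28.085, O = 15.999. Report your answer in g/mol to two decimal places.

497.74 g/mol

The formula mass is the sum 3(55.845) + 2(26.982) + 3(28.085) + 12(15.999).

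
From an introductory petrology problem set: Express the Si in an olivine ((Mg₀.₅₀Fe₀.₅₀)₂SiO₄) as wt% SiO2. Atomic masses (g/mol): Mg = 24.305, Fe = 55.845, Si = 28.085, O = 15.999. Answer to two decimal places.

M((Mg₀.₅₀Fe₀.₅₀)₂SiO₄) = 172.231 g/mol; M(SiO2) = 60.083 g/mol.
Moles SiO2 per formula unit = 1 Si ÷ 1 = 1.0000.
SiO2 fraction = (1.0000 × 60.083) / 172.231 = 60.083/172.231 = 0.3489.

34.89 wt%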